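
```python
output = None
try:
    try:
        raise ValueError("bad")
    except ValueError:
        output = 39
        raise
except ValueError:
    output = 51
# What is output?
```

Step-by-step execution trace:
1. Inner try: `raise ValueError("bad")` raises ValueError.
2. Inner `except ValueError` matches → output = 39.
3. bare `raise` re-raises the same ValueError.
4. Outer `except ValueError` matches → output = 51.
Result: 51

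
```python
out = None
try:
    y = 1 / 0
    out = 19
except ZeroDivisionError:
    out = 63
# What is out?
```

Step-by-step execution trace:
1. `y = 1 / 0` raises ZeroDivisionError.
2. `out = 19` is not reached.
3. `except ZeroDivisionError` matches → out = 63.
Result: 63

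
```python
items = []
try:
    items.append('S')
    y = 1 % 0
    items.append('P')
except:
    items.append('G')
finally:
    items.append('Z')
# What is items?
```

Step-by-step execution trace:
1. try: `items.append('S')` → items = ['S'].
2. `y = 1 % 0` raises ZeroDivisionError; `items.append('P')` is not reached.
3. bare `except` matches → `items.append('G')` → items = ['S', 'G'].
4. finally always runs: `items.append('Z')` → items = ['S', 'G', 'Z'].
Result: ['S', 'G', 'Z']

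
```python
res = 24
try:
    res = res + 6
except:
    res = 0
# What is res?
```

Step-by-step execution trace:
1. res starts at 24.
2. try: `res = res + 6` → res = 30. No exception raised.
3. `except` is skipped.
Result: 30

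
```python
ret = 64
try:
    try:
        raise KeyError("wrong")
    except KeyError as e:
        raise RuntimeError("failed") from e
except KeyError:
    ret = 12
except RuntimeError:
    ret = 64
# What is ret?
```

Step-by-step execution trace:
1. Inner try raises KeyError; inner `except KeyError as e` catches it.
2. `raise RuntimeError(...) from e` raises RuntimeError (KeyError is attached as __cause__, but only RuntimeError is active).
3. Outer `except KeyError` does not match RuntimeError; skipped.
4. Outer `except RuntimeError` matches → ret = 64.
Result: 64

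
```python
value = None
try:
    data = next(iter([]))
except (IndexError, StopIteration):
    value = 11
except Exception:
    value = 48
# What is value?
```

Step-by-step execution trace:
1. `data = next(iter([]))` raises StopIteration.
2. `except (IndexError, StopIteration)` matches (StopIteration is in the tuple) → value = 11.
3. `except Exception` is not reached.
Result: 11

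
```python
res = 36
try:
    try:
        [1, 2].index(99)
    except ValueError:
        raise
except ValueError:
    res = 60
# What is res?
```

Step-by-step execution trace:
1. Inner try: `[1, 2].index(99)` raises ValueError.
2. Inner `except ValueError` matches; bare `raise` re-raises the same ValueError.
3. Outer `except ValueError` matches → res = 60.
Result: 60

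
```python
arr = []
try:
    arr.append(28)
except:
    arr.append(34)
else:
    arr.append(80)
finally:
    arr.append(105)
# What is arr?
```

Step-by-step execution trace:
1. try: `arr.append(28)` → arr = [28]. No exception raised.
2. `except` is skipped.
3. `else` runs: `arr.append(80)` → arr = [28, 80].
4. `finally` always runs: `arr.append(105)` → arr = [28, 80, 105].
Result: [28, 80, 105]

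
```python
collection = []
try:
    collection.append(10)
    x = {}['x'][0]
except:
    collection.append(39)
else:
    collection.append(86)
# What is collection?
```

Step-by-step execution trace:
1. try: `collection.append(10)` → collection = [10].
2. `x = {}['x'][0]` raises KeyError.
3. bare `except` matches → `collection.append(39)` → collection = [10, 39].
4. `else` is skipped (an exception was raised).
Result: [10, 39]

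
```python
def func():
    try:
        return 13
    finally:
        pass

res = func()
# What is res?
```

Step-by-step execution trace:
1. `func()` enters try: `return 13` sets pending return value 13.
2. Before returning, `finally: pass` runs (no effect).
3. func() returns 13 → res = 13.
Result: 13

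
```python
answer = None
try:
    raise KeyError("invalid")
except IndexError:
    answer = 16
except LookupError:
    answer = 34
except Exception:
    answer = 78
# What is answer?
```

Step-by-step execution trace:
1. `raise KeyError(...)` raises KeyError.
2. `except IndexError` does not match (KeyError is not a subclass of IndexError); skipped.
3. `except LookupError` matches (KeyError is a subclass of LookupError) → answer = 34.
4. `except Exception` is not reached.
Result: 34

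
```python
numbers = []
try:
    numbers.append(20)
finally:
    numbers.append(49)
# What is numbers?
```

Step-by-step execution trace:
1. try: `numbers.append(20)` → numbers = [20].
2. The try body completes without raising.
3. finally always runs: `numbers.append(49)` → numbers = [20, 49].
Result: [20, 49]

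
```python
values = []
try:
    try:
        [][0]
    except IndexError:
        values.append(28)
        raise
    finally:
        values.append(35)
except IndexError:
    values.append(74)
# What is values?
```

Step-by-step execution trace:
1. Inner try: `[][0]` raises IndexError.
2. Inner `except IndexError` matches → `values.append(28)` → values = [28].
3. bare `raise` re-raises IndexError.
4. Inner `finally` runs during unwinding: `values.append(35)` → values = [28, 35].
5. Outer `except IndexError` matches → `values.append(74)` → values = [28, 35, 74].
Result: [28, 35, 74]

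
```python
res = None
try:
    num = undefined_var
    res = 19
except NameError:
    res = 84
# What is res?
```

Step-by-step execution trace:
1. `num = undefined_var` raises NameError.
2. `res = 19` is not reached.
3. `except NameError` matches → res = 84.
Result: 84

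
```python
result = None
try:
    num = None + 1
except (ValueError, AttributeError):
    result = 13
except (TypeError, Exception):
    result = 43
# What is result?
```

Step-by-step execution trace:
1. `num = None + 1` raises TypeError.
2. `except (ValueError, AttributeError)` does not match TypeError; skipped.
3. `except (TypeError, Exception)` matches (TypeError is in the tuple) → result = 43.
Result: 43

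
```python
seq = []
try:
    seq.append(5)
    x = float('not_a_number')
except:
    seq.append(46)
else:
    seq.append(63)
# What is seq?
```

Step-by-step execution trace:
1. try: `seq.append(5)` → seq = [5].
2. `x = float('not_a_number')` raises ValueError.
3. bare `except` matches → `seq.append(46)` → seq = [5, 46].
4. `else` is skipped (an exception was raised).
Result: [5, 46]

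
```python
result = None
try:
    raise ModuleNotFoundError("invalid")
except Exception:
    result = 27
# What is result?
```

Step-by-step execution trace:
1. `raise ModuleNotFoundError(...)` raises ModuleNotFoundError.
2. `except Exception` matches (ModuleNotFoundError is a subclass of Exception) → result = 27.
Result: 27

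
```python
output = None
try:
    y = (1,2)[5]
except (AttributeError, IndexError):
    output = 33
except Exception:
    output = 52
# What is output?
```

Step-by-step execution trace:
1. `y = (1,2)[5]` raises IndexError.
2. `except (AttributeError, IndexError)` matches (IndexError is in the tuple) → output = 33.
3. `except Exception` is not reached.
Result: 33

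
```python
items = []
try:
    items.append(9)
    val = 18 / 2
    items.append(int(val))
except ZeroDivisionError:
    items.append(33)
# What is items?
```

Step-by-step execution trace:
1. try: `items.append(9)` → items = [9].
2. `val = 18 / 2` → val = 9.0. No exception raised.
3. `items.append(int(val))` → items = [9, 9].
4. `except ZeroDivisionError` is skipped (no exception was raised).
Result: [9, 9]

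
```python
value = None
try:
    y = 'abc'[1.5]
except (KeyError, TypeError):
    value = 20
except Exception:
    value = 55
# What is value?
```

Step-by-step execution trace:
1. `y = 'abc'[1.5]` raises TypeError.
2. `except (KeyError, TypeError)` matches (TypeError is in the tuple) → value = 20.
3. `except Exception` is not reached.
Result: 20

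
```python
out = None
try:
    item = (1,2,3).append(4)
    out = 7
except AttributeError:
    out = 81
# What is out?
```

Step-by-step execution trace:
1. `item = (1,2,3).append(4)` raises AttributeError.
2. `out = 7` is not reached.
3. `except AttributeError` matches → out = 81.
Result: 81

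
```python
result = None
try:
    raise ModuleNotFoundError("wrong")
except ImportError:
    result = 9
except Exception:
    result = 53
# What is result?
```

Step-by-step execution trace:
1. `raise ModuleNotFoundError(...)` raises ModuleNotFoundError.
2. `except ImportError` matches (ModuleNotFoundError is a subclass of ImportError) → result = 9.
3. `except Exception` is not reached.
Result: 9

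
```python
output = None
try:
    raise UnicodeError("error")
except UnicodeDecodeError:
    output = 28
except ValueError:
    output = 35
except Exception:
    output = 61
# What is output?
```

Step-by-step execution trace:
1. `raise UnicodeError(...)` raises UnicodeError.
2. `except UnicodeDecodeError` does not match (UnicodeError is not a subclass of UnicodeDecodeError); skipped.
3. `except ValueError` matches (UnicodeError is a subclass of ValueError) → output = 35.
4. `except Exception` is not reached.
Result: 35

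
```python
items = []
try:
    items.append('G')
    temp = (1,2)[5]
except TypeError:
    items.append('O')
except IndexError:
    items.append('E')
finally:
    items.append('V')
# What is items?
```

Step-by-step execution trace:
1. try: `items.append('G')` → items = ['G'].
2. `temp = (1,2)[5]` raises IndexError.
3. `except TypeError` does not match IndexError; skipped.
4. `except IndexError` matches → `items.append('E')` → items = ['G', 'E'].
5. finally always runs: `items.append('V')` → items = ['G', 'E', 'V'].
Result: ['G', 'E', 'V']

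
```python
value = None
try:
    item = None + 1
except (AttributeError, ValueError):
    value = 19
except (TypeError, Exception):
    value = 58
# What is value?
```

Step-by-step execution trace:
1. `item = None + 1` raises TypeError.
2. `except (AttributeError, ValueError)` does not match TypeError; skipped.
3. `except (TypeError, Exception)` matches (TypeError is in the tuple) → value = 58.
Result: 58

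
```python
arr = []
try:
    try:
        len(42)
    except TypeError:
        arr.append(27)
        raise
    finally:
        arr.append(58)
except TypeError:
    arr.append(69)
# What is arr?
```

Step-by-step execution trace:
1. Inner try: `len(42)` raises TypeError.
2. Inner `except TypeError` matches → `arr.append(27)` → arr = [27].
3. bare `raise` re-raises TypeError.
4. Inner `finally` runs during unwinding: `arr.append(58)` → arr = [27, 58].
5. Outer `except TypeError` matches → `arr.append(69)` → arr = [27, 58, 69].
Result: [27, 58, 69]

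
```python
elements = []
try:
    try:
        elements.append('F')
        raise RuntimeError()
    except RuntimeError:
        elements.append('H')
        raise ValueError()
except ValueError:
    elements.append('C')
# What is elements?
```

Step-by-step execution trace:
1. Inner try: `elements.append('F')` → elements = ['F'].
2. `raise RuntimeError()` raises RuntimeError.
3. Inner `except RuntimeError` matches → `elements.append('H')` → elements = ['F', 'H'].
4. `raise ValueError()` raises ValueError; propagates to outer try.
5. Outer `except ValueError` matches → `elements.append('C')` → elements = ['F', 'H', 'C'].
Result: ['F', 'H', 'C']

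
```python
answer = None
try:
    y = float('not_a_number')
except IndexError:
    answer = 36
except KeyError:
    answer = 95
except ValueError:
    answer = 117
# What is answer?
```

Step-by-step execution trace:
1. `y = float('not_a_number')` raises ValueError.
2. `except IndexError` does not match ValueError; skipped.
3. `except KeyError` does not match ValueError; skipped.
4. `except ValueError` matches → answer = 117.
Result: 117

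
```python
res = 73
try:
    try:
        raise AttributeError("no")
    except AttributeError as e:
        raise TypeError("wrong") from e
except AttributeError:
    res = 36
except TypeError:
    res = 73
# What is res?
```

Step-by-step execution trace:
1. Inner try raises AttributeError; inner `except AttributeError as e` catches it.
2. `raise TypeError(...) from e` raises TypeError (AttributeError is attached as __cause__, but only TypeError is active).
3. Outer `except AttributeError` does not match TypeError; skipped.
4. Outer `except TypeError` matches → res = 73.
Result: 73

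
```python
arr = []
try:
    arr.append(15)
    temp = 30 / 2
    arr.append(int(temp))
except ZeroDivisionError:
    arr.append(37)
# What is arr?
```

Step-by-step execution trace:
1. try: `arr.append(15)` → arr = [15].
2. `temp = 30 / 2` → temp = 15.0. No exception raised.
3. `arr.append(int(temp))` → arr = [15, 15].
4. `except ZeroDivisionError` is skipped (no exception was raised).
Result: [15, 15]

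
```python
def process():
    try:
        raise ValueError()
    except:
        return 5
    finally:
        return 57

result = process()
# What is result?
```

Step-by-step execution trace:
1. `process()` enters try: `raise ValueError()` raises ValueError.
2. bare `except` matches → `return 5` sets pending return value 5.
3. Before returning, `finally: return 57` runs and overrides the pending return.
4. process() returns 57 → result = 57.
Result: 57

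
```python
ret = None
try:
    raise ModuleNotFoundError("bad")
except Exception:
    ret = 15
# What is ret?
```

Step-by-step execution trace:
1. `raise ModuleNotFoundError(...)` raises ModuleNotFoundError.
2. `except Exception` matches (ModuleNotFoundError is a subclass of Exception) → ret = 15.
Result: 15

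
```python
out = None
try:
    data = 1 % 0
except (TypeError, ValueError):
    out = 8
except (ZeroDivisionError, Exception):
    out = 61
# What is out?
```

Step-by-step execution trace:
1. `data = 1 % 0` raises ZeroDivisionError.
2. `except (TypeError, ValueError)` does not match ZeroDivisionError; skipped.
3. `except (ZeroDivisionError, Exception)` matches (ZeroDivisionError is in the tuple) → out = 61.
Result: 61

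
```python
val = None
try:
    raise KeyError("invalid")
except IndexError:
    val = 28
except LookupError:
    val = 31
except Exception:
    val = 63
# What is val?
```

Step-by-step execution trace:
1. `raise KeyError(...)` raises KeyError.
2. `except IndexError` does not match (KeyError is not a subclass of IndexError); skipped.
3. `except LookupError` matches (KeyError is a subclass of LookupError) → val = 31.
4. `except Exception` is not reached.
Result: 31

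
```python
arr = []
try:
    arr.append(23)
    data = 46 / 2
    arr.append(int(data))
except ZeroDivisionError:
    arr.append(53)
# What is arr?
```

Step-by-step execution trace:
1. try: `arr.append(23)` → arr = [23].
2. `data = 46 / 2` → data = 23.0. No exception raised.
3. `arr.append(int(data))` → arr = [23, 23].
4. `except ZeroDivisionError` is skipped (no exception was raised).
Result: [23, 23]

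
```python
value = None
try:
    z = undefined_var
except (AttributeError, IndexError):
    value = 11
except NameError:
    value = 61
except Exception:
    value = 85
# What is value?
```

Step-by-step execution trace:
1. `z = undefined_var` raises NameError.
2. `except (AttributeError, IndexError)` does not match NameError; skipped.
3. `except NameError` matches (exact type match) → value = 61.
4. `except Exception` is not reached.
Result: 61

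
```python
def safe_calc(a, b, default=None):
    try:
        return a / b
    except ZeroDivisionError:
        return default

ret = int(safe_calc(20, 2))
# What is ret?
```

Step-by-step execution trace:
1. `safe_calc(20, 2)` enters try: `return 20 / 2` → returns 10.0. No exception raised.
2. `except ZeroDivisionError` is skipped.
3. `int(10.0)` → 10 → ret = 10.
Result: 10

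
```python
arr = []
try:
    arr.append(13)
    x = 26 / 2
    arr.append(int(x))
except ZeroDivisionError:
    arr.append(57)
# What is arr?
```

Step-by-step execution trace:
1. try: `arr.append(13)` → arr = [13].
2. `x = 26 / 2` → x = 13.0. No exception raised.
3. `arr.append(int(x))` → arr = [13, 13].
4. `except ZeroDivisionError` is skipped (no exception was raised).
Result: [13, 13]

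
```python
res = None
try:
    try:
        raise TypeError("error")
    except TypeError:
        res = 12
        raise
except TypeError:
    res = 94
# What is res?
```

Step-by-step execution trace:
1. Inner try: `raise TypeError("error")` raises TypeError.
2. Inner `except TypeError` matches → res = 12.
3. bare `raise` re-raises the same TypeError.
4. Outer `except TypeError` matches → res = 94.
Result: 94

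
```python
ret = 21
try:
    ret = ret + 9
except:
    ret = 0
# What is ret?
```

Step-by-step execution trace:
1. ret starts at 21.
2. try: `ret = ret + 9` → ret = 30. No exception raised.
3. `except` is skipped.
Result: 30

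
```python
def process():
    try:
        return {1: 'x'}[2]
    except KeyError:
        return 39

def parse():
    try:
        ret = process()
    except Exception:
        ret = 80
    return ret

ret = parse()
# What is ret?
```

Step-by-step execution trace:
1. `parse()` calls `process()`.
2. In process: `{1: 'x'}[2]` raises KeyError; `except KeyError` catches it → returns 39.
3. In parse: `ret = process()` → ret = 39. No exception reaches parse.
4. `except Exception` is skipped; parse returns 39.
5. ret = 39.
Result: 39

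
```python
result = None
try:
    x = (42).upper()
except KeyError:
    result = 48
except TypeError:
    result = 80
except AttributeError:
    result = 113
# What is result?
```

Step-by-step execution trace:
1. `x = (42).upper()` raises AttributeError.
2. `except KeyError` does not match AttributeError; skipped.
3. `except TypeError` does not match AttributeError; skipped.
4. `except AttributeError` matches → result = 113.
Result: 113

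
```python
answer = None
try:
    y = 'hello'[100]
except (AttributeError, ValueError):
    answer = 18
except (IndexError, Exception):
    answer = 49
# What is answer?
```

Step-by-step execution trace:
1. `y = 'hello'[100]` raises IndexError.
2. `except (AttributeError, ValueError)` does not match IndexError; skipped.
3. `except (IndexError, Exception)` matches (IndexError is in the tuple) → answer = 49.
Result: 49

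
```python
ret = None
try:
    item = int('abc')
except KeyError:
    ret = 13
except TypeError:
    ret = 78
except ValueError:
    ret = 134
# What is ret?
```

Step-by-step execution trace:
1. `item = int('abc')` raises ValueError.
2. `except KeyError` does not match ValueError; skipped.
3. `except TypeError` does not match ValueError; skipped.
4. `except ValueError` matches → ret = 134.
Result: 134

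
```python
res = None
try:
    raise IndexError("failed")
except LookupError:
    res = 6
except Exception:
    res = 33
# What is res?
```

Step-by-step execution trace:
1. `raise IndexError(...)` raises IndexError.
2. `except LookupError` matches (IndexError is a subclass of LookupError) → res = 6.
3. `except Exception` is not reached.
Result: 6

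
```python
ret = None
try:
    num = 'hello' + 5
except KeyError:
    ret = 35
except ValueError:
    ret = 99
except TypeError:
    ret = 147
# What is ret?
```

Step-by-step execution trace:
1. `num = 'hello' + 5` raises TypeError.
2. `except KeyError` does not match TypeError; skipped.
3. `except ValueError` does not match TypeError; skipped.
4. `except TypeError` matches → ret = 147.
Result: 147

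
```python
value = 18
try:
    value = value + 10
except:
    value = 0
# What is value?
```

Step-by-step execution trace:
1. value starts at 18.
2. try: `value = value + 10` → value = 28. No exception raised.
3. `except` is skipped.
Result: 28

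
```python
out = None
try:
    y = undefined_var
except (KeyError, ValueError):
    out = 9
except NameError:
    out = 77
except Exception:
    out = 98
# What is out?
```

Step-by-step execution trace:
1. `y = undefined_var` raises NameError.
2. `except (KeyError, ValueError)` does not match NameError; skipped.
3. `except NameError` matches (exact type match) → out = 77.
4. `except Exception` is not reached.
Result: 77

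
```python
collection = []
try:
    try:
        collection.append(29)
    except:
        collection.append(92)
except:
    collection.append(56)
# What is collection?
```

Step-by-step execution trace:
1. Inner try: `collection.append(29)` → collection = [29]. No exception raised.
2. Inner `except` is skipped.
3. Inner try completes normally; outer `except` is skipped.
Result: [29]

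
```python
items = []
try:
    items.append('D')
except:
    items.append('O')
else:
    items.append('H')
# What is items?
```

Step-by-step execution trace:
1. try: `items.append('D')` → items = ['D']. No exception raised.
2. `except` is skipped.
3. `else` runs (try completed without exception): `items.append('H')` → items = ['D', 'H'].
Result: ['D', 'H']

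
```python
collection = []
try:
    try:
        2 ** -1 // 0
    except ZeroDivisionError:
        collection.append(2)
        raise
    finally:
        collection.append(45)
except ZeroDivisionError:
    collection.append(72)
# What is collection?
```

Step-by-step execution trace:
1. Inner try: `2 ** -1 // 0` raises ZeroDivisionError.
2. Inner `except ZeroDivisionError` matches → `collection.append(2)` → collection = [2].
3. bare `raise` re-raises ZeroDivisionError.
4. Inner `finally` runs during unwinding: `collection.append(45)` → collection = [2, 45].
5. Outer `except ZeroDivisionError` matches → `collection.append(72)` → collection = [2, 45, 72].
Result: [2, 45, 72]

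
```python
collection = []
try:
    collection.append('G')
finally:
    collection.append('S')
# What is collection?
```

Step-by-step execution trace:
1. try: `collection.append('G')` → collection = ['G'].
2. The try body completes without raising.
3. finally always runs: `collection.append('S')` → collection = ['G', 'S'].
Result: ['G', 'S']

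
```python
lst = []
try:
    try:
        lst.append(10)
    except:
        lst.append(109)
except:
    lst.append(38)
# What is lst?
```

Step-by-step execution trace:
1. Inner try: `lst.append(10)` → lst = [10]. No exception raised.
2. Inner `except` is skipped.
3. Inner try completes normally; outer `except` is skipped.
Result: [10]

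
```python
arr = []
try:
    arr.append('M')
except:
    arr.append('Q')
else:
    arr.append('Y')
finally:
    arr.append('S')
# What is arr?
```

Step-by-step execution trace:
1. try: `arr.append('M')` → arr = ['M']. No exception raised.
2. `except` is skipped.
3. `else` runs: `arr.append('Y')` → arr = ['M', 'Y'].
4. `finally` always runs: `arr.append('S')` → arr = ['M', 'Y', 'S'].
Result: ['M', 'Y', 'S']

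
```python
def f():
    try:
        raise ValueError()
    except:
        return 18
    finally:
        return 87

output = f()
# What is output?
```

Step-by-step execution trace:
1. `f()` enters try: `raise ValueError()` raises ValueError.
2. bare `except` matches → `return 18` sets pending return value 18.
3. Before returning, `finally: return 87` runs and overrides the pending return.
4. f() returns 87 → output = 87.
Result: 87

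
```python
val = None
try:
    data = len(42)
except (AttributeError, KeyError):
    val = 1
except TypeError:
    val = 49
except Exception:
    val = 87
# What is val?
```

Step-by-step execution trace:
1. `data = len(42)` raises TypeError.
2. `except (AttributeError, KeyError)` does not match TypeError; skipped.
3. `except TypeError` matches (exact type match) → val = 49.
4. `except Exception` is not reached.
Result: 49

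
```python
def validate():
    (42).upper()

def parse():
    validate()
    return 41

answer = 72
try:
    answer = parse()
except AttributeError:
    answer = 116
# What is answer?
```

Step-by-step execution trace:
1. answer starts at 72.
2. try: `parse()` calls `validate()`.
3. `validate()` evaluates `(42).upper()`, which raises AttributeError; it propagates through parse (uncaught).
4. `return 41` in parse is not reached; the assignment to answer does not complete.
5. `except AttributeError` matches → answer = 116.
Result: 116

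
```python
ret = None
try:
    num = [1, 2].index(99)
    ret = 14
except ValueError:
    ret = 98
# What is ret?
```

Step-by-step execution trace:
1. `num = [1, 2].index(99)` raises ValueError.
2. `ret = 14` is not reached.
3. `except ValueError` matches → ret = 98.
Result: 98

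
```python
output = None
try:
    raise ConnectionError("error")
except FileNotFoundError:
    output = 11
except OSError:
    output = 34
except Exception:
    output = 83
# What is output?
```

Step-by-step execution trace:
1. `raise ConnectionError(...)` raises ConnectionError.
2. `except FileNotFoundError` does not match (ConnectionError is not a subclass of FileNotFoundError); skipped.
3. `except OSError` matches (ConnectionError is a subclass of OSError) → output = 34.
4. `except Exception` is not reached.
Result: 34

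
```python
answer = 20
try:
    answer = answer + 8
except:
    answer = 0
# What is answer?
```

Step-by-step execution trace:
1. answer starts at 20.
2. try: `answer = answer + 8` → answer = 28. No exception raised.
3. `except` is skipped.
Result: 28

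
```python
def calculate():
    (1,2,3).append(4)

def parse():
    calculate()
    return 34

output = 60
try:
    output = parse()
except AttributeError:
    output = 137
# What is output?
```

Step-by-step execution trace:
1. output starts at 60.
2. try: `parse()` calls `calculate()`.
3. `calculate()` evaluates `(1,2,3).append(4)`, which raises AttributeError; it propagates through parse (uncaught).
4. `return 34` in parse is not reached; the assignment to output does not complete.
5. `except AttributeError` matches → output = 137.
Result: 137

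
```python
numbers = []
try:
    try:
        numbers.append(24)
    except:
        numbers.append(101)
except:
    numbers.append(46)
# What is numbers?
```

Step-by-step execution trace:
1. Inner try: `numbers.append(24)` → numbers = [24]. No exception raised.
2. Inner `except` is skipped.
3. Inner try completes normally; outer `except` is skipped.
Result: [24]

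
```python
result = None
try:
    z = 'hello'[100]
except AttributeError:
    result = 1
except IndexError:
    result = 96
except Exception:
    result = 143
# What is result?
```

Step-by-step execution trace:
1. `z = 'hello'[100]` raises IndexError.
2. `except AttributeError` does not match IndexError; skipped.
3. `except IndexError` matches → result = 96.
4. Remaining except clauses are skipped.
Result: 96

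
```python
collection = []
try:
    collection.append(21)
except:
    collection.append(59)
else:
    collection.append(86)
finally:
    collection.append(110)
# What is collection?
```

Step-by-step execution trace:
1. try: `collection.append(21)` → collection = [21]. No exception raised.
2. `except` is skipped.
3. `else` runs: `collection.append(86)` → collection = [21, 86].
4. `finally` always runs: `collection.append(110)` → collection = [21, 86, 110].
Result: [21, 86, 110]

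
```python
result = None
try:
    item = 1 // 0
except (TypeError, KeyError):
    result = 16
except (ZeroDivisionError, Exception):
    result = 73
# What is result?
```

Step-by-step execution trace:
1. `item = 1 // 0` raises ZeroDivisionError.
2. `except (TypeError, KeyError)` does not match ZeroDivisionError; skipped.
3. `except (ZeroDivisionError, Exception)` matches (ZeroDivisionError is in the tuple) → result = 73.
Result: 73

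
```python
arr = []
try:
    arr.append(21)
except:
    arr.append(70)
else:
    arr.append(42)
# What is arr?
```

Step-by-step execution trace:
1. try: `arr.append(21)` → arr = [21]. No exception raised.
2. `except` is skipped.
3. `else` runs (try completed without exception): `arr.append(42)` → arr = [21, 42].
Result: [21, 42]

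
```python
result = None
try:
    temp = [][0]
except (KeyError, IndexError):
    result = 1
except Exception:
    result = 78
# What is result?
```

Step-by-step execution trace:
1. `temp = [][0]` raises IndexError.
2. `except (KeyError, IndexError)` matches (IndexError is in the tuple) → result = 1.
3. `except Exception` is not reached.
Result: 1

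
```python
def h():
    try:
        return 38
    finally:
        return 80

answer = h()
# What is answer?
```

Step-by-step execution trace:
1. `h()` enters try: `return 38` sets pending return value 38.
2. Before returning, `finally: return 80` runs and overrides the pending return.
3. h() returns 80 → answer = 80.
Result: 80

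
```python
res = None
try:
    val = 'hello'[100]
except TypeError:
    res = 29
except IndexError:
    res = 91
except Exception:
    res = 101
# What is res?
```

Step-by-step execution trace:
1. `val = 'hello'[100]` raises IndexError.
2. `except TypeError` does not match IndexError; skipped.
3. `except IndexError` matches → res = 91.
4. Remaining except clauses are skipped.
Result: 91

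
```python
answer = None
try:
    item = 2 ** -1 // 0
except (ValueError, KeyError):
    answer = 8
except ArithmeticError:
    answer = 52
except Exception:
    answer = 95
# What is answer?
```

Step-by-step execution trace:
1. `item = 2 ** -1 // 0` raises ZeroDivisionError.
2. `except (ValueError, KeyError)` does not match ZeroDivisionError; skipped.
3. `except ArithmeticError` matches (ZeroDivisionError is a subclass of ArithmeticError) → answer = 52.
4. `except Exception` is not reached.
Result: 52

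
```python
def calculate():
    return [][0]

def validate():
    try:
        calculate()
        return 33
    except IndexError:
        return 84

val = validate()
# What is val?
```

Step-by-step execution trace:
1. `validate()` calls `calculate()`.
2. `calculate()` evaluates `[][0]`, which raises IndexError; it propagates to the caller.
3. `return 33` is not reached.
4. `except IndexError` in validate matches → returns 84.
5. val = 84.
Result: 84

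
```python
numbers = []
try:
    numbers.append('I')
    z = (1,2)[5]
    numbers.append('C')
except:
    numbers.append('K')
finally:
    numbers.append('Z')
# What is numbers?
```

Step-by-step execution trace:
1. try: `numbers.append('I')` → numbers = ['I'].
2. `z = (1,2)[5]` raises IndexError; `numbers.append('C')` is not reached.
3. bare `except` matches → `numbers.append('K')` → numbers = ['I', 'K'].
4. finally always runs: `numbers.append('Z')` → numbers = ['I', 'K', 'Z'].
Result: ['I', 'K', 'Z']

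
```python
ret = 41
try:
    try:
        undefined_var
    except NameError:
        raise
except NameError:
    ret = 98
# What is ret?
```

Step-by-step execution trace:
1. Inner try: `undefined_var` raises NameError.
2. Inner `except NameError` matches; bare `raise` re-raises the same NameError.
3. Outer `except NameError` matches → ret = 98.
Result: 98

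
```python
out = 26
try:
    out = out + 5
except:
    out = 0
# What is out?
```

Step-by-step execution trace:
1. out starts at 26.
2. try: `out = out + 5` → out = 31. No exception raised.
3. `except` is skipped.
Result: 31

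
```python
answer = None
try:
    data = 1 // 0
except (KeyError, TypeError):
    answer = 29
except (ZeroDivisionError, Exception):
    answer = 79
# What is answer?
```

Step-by-step execution trace:
1. `data = 1 // 0` raises ZeroDivisionError.
2. `except (KeyError, TypeError)` does not match ZeroDivisionError; skipped.
3. `except (ZeroDivisionError, Exception)` matches (ZeroDivisionError is in the tuple) → answer = 79.
Result: 79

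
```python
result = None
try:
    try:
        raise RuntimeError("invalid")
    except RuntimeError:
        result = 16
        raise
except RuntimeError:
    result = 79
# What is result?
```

Step-by-step execution trace:
1. Inner try: `raise RuntimeError("invalid")` raises RuntimeError.
2. Inner `except RuntimeError` matches → result = 16.
3. bare `raise` re-raises the same RuntimeError.
4. Outer `except RuntimeError` matches → result = 79.
Result: 79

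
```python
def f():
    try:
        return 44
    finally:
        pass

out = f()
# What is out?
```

Step-by-step execution trace:
1. `f()` enters try: `return 44` sets pending return value 44.
2. Before returning, `finally: pass` runs (no effect).
3. f() returns 44 → out = 44.
Result: 44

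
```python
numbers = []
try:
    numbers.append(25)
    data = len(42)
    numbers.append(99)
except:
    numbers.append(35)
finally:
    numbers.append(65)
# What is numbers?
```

Step-by-step execution trace:
1. try: `numbers.append(25)` → numbers = [25].
2. `data = len(42)` raises TypeError; `numbers.append(99)` is not reached.
3. bare `except` matches → `numbers.append(35)` → numbers = [25, 35].
4. finally always runs: `numbers.append(65)` → numbers = [25, 35, 65].
Result: [25, 35, 65]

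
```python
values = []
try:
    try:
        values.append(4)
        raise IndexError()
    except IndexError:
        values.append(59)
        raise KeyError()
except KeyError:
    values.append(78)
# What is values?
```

Step-by-step execution trace:
1. Inner try: `values.append(4)` → values = [4].
2. `raise IndexError()` raises IndexError.
3. Inner `except IndexError` matches → `values.append(59)` → values = [4, 59].
4. `raise KeyError()` raises KeyError; propagates to outer try.
5. Outer `except KeyError` matches → `values.append(78)` → values = [4, 59, 78].
Result: [4, 59, 78]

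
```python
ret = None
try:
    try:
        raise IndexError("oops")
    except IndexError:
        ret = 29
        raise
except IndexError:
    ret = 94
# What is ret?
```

Step-by-step execution trace:
1. Inner try: `raise IndexError("oops")` raises IndexError.
2. Inner `except IndexError` matches → ret = 29.
3. bare `raise` re-raises the same IndexError.
4. Outer `except IndexError` matches → ret = 94.
Result: 94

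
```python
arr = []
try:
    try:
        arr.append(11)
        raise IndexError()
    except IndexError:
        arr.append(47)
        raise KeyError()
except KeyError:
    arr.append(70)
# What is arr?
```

Step-by-step execution trace:
1. Inner try: `arr.append(11)` → arr = [11].
2. `raise IndexError()` raises IndexError.
3. Inner `except IndexError` matches → `arr.append(47)` → arr = [11, 47].
4. `raise KeyError()` raises KeyError; propagates to outer try.
5. Outer `except KeyError` matches → `arr.append(70)` → arr = [11, 47, 70].
Result: [11, 47, 70]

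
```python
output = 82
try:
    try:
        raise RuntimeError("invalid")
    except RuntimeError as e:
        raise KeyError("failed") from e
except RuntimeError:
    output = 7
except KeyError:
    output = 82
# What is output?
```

Step-by-step execution trace:
1. Inner try raises RuntimeError; inner `except RuntimeError as e` catches it.
2. `raise KeyError(...) from e` raises KeyError (RuntimeError is attached as __cause__, but only KeyError is active).
3. Outer `except RuntimeError` does not match KeyError; skipped.
4. Outer `except KeyError` matches → output = 82.
Result: 82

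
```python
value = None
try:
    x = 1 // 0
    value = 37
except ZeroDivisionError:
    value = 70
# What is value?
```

Step-by-step execution trace:
1. `x = 1 // 0` raises ZeroDivisionError.
2. `value = 37` is not reached.
3. `except ZeroDivisionError` matches → value = 70.
Result: 70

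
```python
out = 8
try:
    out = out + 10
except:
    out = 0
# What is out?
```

Step-by-step execution trace:
1. out starts at 8.
2. try: `out = out + 10` → out = 18. No exception raised.
3. `except` is skipped.
Result: 18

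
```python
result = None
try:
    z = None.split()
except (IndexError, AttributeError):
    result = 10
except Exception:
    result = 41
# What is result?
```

Step-by-step execution trace:
1. `z = None.split()` raises AttributeError.
2. `except (IndexError, AttributeError)` matches (AttributeError is in the tuple) → result = 10.
3. `except Exception` is not reached.
Result: 10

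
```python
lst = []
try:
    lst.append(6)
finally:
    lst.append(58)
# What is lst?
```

Step-by-step execution trace:
1. try: `lst.append(6)` → lst = [6].
2. The try body completes without raising.
3. finally always runs: `lst.append(58)` → lst = [6, 58].
Result: [6, 58]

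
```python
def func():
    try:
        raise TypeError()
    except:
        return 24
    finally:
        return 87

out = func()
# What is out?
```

Step-by-step execution trace:
1. `func()` enters try: `raise TypeError()` raises TypeError.
2. bare `except` matches → `return 24` sets pending return value 24.
3. Before returning, `finally: return 87` runs and overrides the pending return.
4. func() returns 87 → out = 87.
Result: 87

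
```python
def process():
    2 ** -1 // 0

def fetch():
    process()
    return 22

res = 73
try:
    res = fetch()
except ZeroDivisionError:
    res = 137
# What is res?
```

Step-by-step execution trace:
1. res starts at 73.
2. try: `fetch()` calls `process()`.
3. `process()` evaluates `2 ** -1 // 0`, which raises ZeroDivisionError; it propagates through fetch (uncaught).
4. `return 22` in fetch is not reached; the assignment to res does not complete.
5. `except ZeroDivisionError` matches → res = 137.
Result: 137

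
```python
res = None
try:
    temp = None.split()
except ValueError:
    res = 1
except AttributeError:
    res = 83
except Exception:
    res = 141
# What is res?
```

Step-by-step execution trace:
1. `temp = None.split()` raises AttributeError.
2. `except ValueError` does not match AttributeError; skipped.
3. `except AttributeError` matches → res = 83.
4. Remaining except clauses are skipped.
Result: 83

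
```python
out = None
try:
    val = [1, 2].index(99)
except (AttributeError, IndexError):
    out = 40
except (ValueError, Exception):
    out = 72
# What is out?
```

Step-by-step execution trace:
1. `val = [1, 2].index(99)` raises ValueError.
2. `except (AttributeError, IndexError)` does not match ValueError; skipped.
3. `except (ValueError, Exception)` matches (ValueError is in the tuple) → out = 72.
Result: 72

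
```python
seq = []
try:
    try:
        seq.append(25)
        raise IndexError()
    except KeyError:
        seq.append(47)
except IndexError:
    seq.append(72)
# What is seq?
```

Step-by-step execution trace:
1. Inner try: `seq.append(25)` → seq = [25].
2. `raise IndexError()` raises IndexError.
3. Inner `except KeyError` does not match IndexError; exception propagates to outer try.
4. Outer `except IndexError` matches → `seq.append(72)` → seq = [25, 72].
Result: [25, 72]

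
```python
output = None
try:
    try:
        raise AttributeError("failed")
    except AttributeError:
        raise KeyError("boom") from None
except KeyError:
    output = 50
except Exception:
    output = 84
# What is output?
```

Step-by-step execution trace:
1. Inner try raises AttributeError; inner `except AttributeError` catches it.
2. `raise KeyError(...) from None` raises KeyError (from None suppresses __context__, but the active exception is still KeyError).
3. Outer `except KeyError` matches → output = 50.
4. `except Exception` is not reached.
Result: 50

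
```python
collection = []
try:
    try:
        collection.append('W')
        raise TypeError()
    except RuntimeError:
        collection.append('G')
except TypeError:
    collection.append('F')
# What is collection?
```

Step-by-step execution trace:
1. Inner try: `collection.append('W')` → collection = ['W'].
2. `raise TypeError()` raises TypeError.
3. Inner `except RuntimeError` does not match TypeError; exception propagates to outer try.
4. Outer `except TypeError` matches → `collection.append('F')` → collection = ['W', 'F'].
Result: ['W', 'F']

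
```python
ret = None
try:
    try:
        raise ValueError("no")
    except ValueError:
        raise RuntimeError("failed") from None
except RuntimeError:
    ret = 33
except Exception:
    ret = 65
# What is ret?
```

Step-by-step execution trace:
1. Inner try raises ValueError; inner `except ValueError` catches it.
2. `raise RuntimeError(...) from None` raises RuntimeError (from None suppresses __context__, but the active exception is still RuntimeError).
3. Outer `except RuntimeError` matches → ret = 33.
4. `except Exception` is not reached.
Result: 33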